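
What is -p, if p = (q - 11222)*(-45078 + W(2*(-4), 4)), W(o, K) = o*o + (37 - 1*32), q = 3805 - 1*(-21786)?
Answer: 646734321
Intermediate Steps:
q = 25591 (q = 3805 + 21786 = 25591)
W(o, K) = 5 + o**2 (W(o, K) = o**2 + (37 - 32) = o**2 + 5 = 5 + o**2)
p = -646734321 (p = (25591 - 11222)*(-45078 + (5 + (2*(-4))**2)) = 14369*(-45078 + (5 + (-8)**2)) = 14369*(-45078 + (5 + 64)) = 14369*(-45078 + 69) = 14369*(-45009) = -646734321)
-p = -1*(-646734321) = 646734321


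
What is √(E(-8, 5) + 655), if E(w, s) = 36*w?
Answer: √367 ≈ 19.157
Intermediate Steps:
√(E(-8, 5) + 655) = √(36*(-8) + 655) = √(-288 + 655) = √367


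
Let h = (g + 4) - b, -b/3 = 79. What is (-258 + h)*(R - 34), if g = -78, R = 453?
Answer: -39805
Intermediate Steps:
b = -237 (b = -3*79 = -237)
h = 163 (h = (-78 + 4) - 1*(-237) = -74 + 237 = 163)
(-258 + h)*(R - 34) = (-258 + 163)*(453 - 34) = -95*419 = -39805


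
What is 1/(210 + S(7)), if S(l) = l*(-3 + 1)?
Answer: 1/196 ≈ 0.0051020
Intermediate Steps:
S(l) = -2*l (S(l) = l*(-2) = -2*l)
1/(210 + S(7)) = 1/(210 - 2*7) = 1/(210 - 14) = 1/196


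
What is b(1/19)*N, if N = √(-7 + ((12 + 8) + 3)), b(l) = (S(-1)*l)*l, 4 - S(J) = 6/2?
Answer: 4/361 ≈ 0.011080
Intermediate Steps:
S(J) = 1 (S(J) = 4 - 6/2 = 4 - 1*3 = 4 - 3 = 1)
b(l) = l² (b(l) = (1*l)*l = l*l = l²)
N = 4 (N = √(-7 + (20 + 3)) = √(-7 + 23) = √16 = 4)
b(1/19)*N = (1/19)²*4 = (1/361)*4 = 4/361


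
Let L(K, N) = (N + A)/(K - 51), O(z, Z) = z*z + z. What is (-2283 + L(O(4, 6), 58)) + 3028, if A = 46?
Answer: 22991/31 ≈ 741.65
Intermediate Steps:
O(z, Z) = z + z² (O(z, Z) = z² + z = z + z²)
L(K, N) = (46 + N)/(-51 + K) (L(K, N) = (N + 46)/(K - 51) = (46 + N)/(-51 + K))
(-2283 + L(O(4, 6), 58)) + 3028 = (-2283 + (46 + 58)/(-51 + 4*(1 + 4))) + 3028 = (-2283 + 104/(-51 + 4*5)) + 3028 = (-2283 + 104/(-51 + 20)) + 3028 = (-2283 + 104/(-31)) + 3028 = (-2283 - 1/31*104) + 3028 = (-2283 - 104/31) + 3028 = -70877/31 + 3028 = 22991/31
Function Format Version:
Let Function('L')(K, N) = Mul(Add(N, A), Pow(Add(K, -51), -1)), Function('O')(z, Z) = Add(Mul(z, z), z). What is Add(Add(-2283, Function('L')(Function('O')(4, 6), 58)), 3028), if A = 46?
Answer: Rational(22991, 31) ≈ 741.65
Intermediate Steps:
Function('O')(z, Z) = Add(z, Pow(z, 2)) (Function('O')(z, Z) = Add(Pow(z, 2), z) = Add(z, Pow(z, 2)))
Function('L')(K, N) = Mul(Pow(Add(-51, K), -1), Add(46, N)) (Function('L')(K, N) = Mul(Add(N, 46), Pow(Add(K, -51), -1)) = Mul(Add(46, N), Pow(Add(-51, K), -1)) = Mul(Pow(Add(-51, K), -1), Add(46, N)))
Add(Add(-2283, Function('L')(Function('O')(4, 6), 58)), 3028) = Add(Add(-2283, Mul(Pow(Add(-51, Mul(4, Add(1, 4))), -1), Add(46, 58))), 3028) = Add(Add(-2283, Mul(Pow(Add(-51, Mul(4, 5)), -1), 104)), 3028) = Add(Add(-2283, Mul(Pow(Add(-51, 20), -1), 104)), 3028) = Add(Add(-2283, Mul(Pow(-31, -1), 104)), 3028) = Add(Add(-2283, Mul(Rational(-1, 31), 104)), 3028) = Add(Add(-2283, Rational(-104, 31)), 3028) = Add(Rational(-70877, 31), 3028) = Rational(22991, 31)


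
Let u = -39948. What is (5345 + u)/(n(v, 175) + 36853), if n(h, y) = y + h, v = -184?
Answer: -34603/36844 ≈ -0.93918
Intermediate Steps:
n(h, y) = h + y
(5345 + u)/(n(v, 175) + 36853) = (5345 - 39948)/((-184 + 175) + 36853) = -34603/(-9 + 36853) = -34603/36844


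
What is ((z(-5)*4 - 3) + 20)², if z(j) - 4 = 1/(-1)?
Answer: 841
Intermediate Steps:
z(j) = 3 (z(j) = 4 + 1/(-1) = 4 - 1 = 3)
((z(-5)*4 - 3) + 20)² = ((3*4 - 3) + 20)² = ((12 - 3) + 20)² = (9 + 20)² = 29² = 841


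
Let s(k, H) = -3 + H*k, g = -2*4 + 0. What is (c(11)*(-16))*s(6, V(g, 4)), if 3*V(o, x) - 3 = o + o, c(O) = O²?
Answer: 56144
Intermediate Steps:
g = -8 (g = -8 + 0 = -8)
V(o, x) = 1 + 2*o/3 (V(o, x) = 1 + (o + o)/3 = 1 + (2*o)/3 = 1 + 2*o/3)
(c(11)*(-16))*s(6, V(g, 4)) = (11²*(-16))*(-3 + (1 + (⅔)*(-8))*6) = (121*(-16))*(-3 + (1 - 16/3)*6) = -1936*(-3 - 13/3*6) = -1936*(-3 - 26) = -1936*(-29) = 56144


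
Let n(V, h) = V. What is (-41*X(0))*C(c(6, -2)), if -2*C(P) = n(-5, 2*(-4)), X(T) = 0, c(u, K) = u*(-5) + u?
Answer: 0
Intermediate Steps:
c(u, K) = -4*u (c(u, K) = -5*u + u = -4*u)
C(P) = 5/2 (C(P) = -1/2*(-5) = 5/2)
(-41*X(0))*C(c(6, -2)) = -41*0*(5/2) = 0*(5/2) = 0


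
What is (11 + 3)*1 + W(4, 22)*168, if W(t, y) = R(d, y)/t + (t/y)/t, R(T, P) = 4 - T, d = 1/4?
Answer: 3941/22 ≈ 179.14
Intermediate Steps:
d = 1/4 ≈ 0.25000
W(t, y) = 1/y + 15/(4*t) (W(t, y) = (4 - 1*1/4)/t + (t/y)/t = (4 - 1/4)/t + 1/y = 15/(4*t) + 1/y = 1/y + 15/(4*t))
(11 + 3)*1 + W(4, 22)*168 = (11 + 3)*1 + (1/22 + (15/4)/4)*168 = 14*1 + (1/22 + (15/4)*(1/4))*168 = 14 + (1/22 + 15/16)*168 = 14 + (173/176)*168 = 14 + 3633/22 = 3941/22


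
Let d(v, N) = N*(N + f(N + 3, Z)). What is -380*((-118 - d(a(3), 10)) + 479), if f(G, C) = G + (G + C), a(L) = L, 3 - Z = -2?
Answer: 18620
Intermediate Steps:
Z = 5 (Z = 3 - 1*(-2) = 3 + 2 = 5)
f(G, C) = C + 2*G (f(G, C) = G + (C + G) = C + 2*G)
d(v, N) = N*(11 + 3*N) (d(v, N) = N*(N + (5 + 2*(N + 3))) = N*(N + (5 + 2*(3 + N))) = N*(N + (5 + (6 + 2*N))) = N*(N + (11 + 2*N)) = N*(11 + 3*N))
-380*((-118 - d(a(3), 10)) + 479) = -380*((-118 - 10*(11 + 3*10)) + 479) = -380*((-118 - 10*(11 + 30)) + 479) = -380*((-118 - 10*41) + 479) = -380*((-118 - 1*410) + 479) = -380*((-118 - 410) + 479) = -380*(-528 + 479) = -380*(-49) = 18620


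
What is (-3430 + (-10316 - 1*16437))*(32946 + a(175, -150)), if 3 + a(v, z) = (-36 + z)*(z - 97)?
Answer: -2380985955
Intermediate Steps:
a(v, z) = -3 + (-97 + z)*(-36 + z) (a(v, z) = -3 + (-36 + z)*(z - 97) = -3 + (-36 + z)*(-97 + z) = -3 + (-97 + z)*(-36 + z))
(-3430 + (-10316 - 1*16437))*(32946 + a(175, -150)) = (-3430 + (-10316 - 1*16437))*(32946 + (3489 + (-150)**2 - 133*(-150))) = (-3430 + (-10316 - 16437))*(32946 + (3489 + 22500 + 19950)) = (-3430 - 26753)*(32946 + 45939) = -30183*78885 = -2380985955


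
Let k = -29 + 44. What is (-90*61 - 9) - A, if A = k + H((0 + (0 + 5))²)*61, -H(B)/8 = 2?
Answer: -4538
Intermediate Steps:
k = 15
H(B) = -16 (H(B) = -8*2 = -16)
A = -961 (A = 15 - 16*61 = 15 - 976 = -961)
(-90*61 - 9) - A = (-90*61 - 9) - 1*(-961) = (-5490 - 9) + 961 = -5499 + 961 = -4538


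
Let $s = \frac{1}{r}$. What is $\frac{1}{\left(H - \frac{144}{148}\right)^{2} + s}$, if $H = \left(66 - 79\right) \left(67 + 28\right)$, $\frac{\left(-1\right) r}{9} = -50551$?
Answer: $\frac{622838871}{951466839957568} \approx 6.5461 \cdot 10^{-7}$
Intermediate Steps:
$r = 454959$ ($r = \left(-9\right) \left(-50551\right) = 454959$)
$H = -1235$ ($H = \left(-13\right) 95 = -1235$)
$s = \frac{1}{454959} \approx 2.198 \cdot 10^{-6}$
$\frac{1}{\left(H - \frac{144}{148}\right)^{2} + s} = \frac{1}{\left(-1235 - \frac{144}{148}\right)^{2} + \frac{1}{454959}} = \frac{1}{\left(-1235 - \frac{36}{37}\right)^{2} + \frac{1}{454959}} = \frac{1}{\left(- \frac{45731}{37}\right)^{2} + \frac{1}{454959}} = \frac{1}{\frac{2091324361}{1369} + \frac{1}{454959}} = \frac{1}{\frac{951466839957568}{622838871}} = \frac{622838871}{951466839957568}$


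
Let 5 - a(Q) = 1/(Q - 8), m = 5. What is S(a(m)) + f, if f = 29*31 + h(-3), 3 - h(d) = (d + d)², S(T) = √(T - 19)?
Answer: 866 + I*√123/3 ≈ 866.0 + 3.6968*I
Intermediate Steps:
a(Q) = 5 - 1/(-8 + Q) (a(Q) = 5 - 1/(Q - 8) = 5 - 1/(-8 + Q))
S(T) = √(-19 + T)
h(d) = 3 - 4*d² (h(d) = 3 - (d + d)² = 3 - (2*d)² = 3 - 4*d²)
f = 866 (f = 29*31 + (3 - 4*(-3)²) = 899 + (3 - 4*9) = 899 + (3 - 36) = 899 - 33 = 866)
S(a(m)) + f = √(-19 + (-41 + 5*5)/(-8 + 5)) + 866 = √(-19 + (-41 + 25)/(-3)) + 866 = √(-19 - ⅓*(-16)) + 866 = √(-19 + 16/3) + 866 = √(-41/3) + 866 = I*√123/3 + 866 = 866 + I*√123/3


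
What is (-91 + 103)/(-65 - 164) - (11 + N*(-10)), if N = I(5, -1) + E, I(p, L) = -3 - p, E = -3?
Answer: -27721/229 ≈ -121.05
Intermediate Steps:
N = -11 (N = (-3 - 1*5) - 3 = (-3 - 5) - 3 = -8 - 3 = -11)
(-91 + 103)/(-65 - 164) - (11 + N*(-10)) = (-91 + 103)/(-65 - 164) - (11 - 11*(-10)) = 12/(-229) - (11 + 110) = 12*(-1/229) - 1*121 = -12/229 - 121 = -27721/229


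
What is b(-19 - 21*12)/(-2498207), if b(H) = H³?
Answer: 19902511/2498207 ≈ 7.9667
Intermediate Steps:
b(-19 - 21*12)/(-2498207) = (-19 - 21*12)³/(-2498207) = (-19 - 252)³*(-1/2498207) = (-271)³*(-1/2498207) = -19902511*(-1/2498207) = 19902511/2498207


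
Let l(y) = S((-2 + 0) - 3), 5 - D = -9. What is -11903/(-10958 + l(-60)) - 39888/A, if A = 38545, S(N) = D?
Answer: 22266863/421836480 ≈ 0.052786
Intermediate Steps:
D = 14 (D = 5 - 1*(-9) = 5 + 9 = 14)
S(N) = 14
l(y) = 14
-11903/(-10958 + l(-60)) - 39888/A = -11903/(-10958 + 14) - 39888/38545 = -11903/(-10944) - 39888*1/38545 = -11903*(-1/10944) - 39888/38545 = 11903/10944 - 39888/38545 = 22266863/421836480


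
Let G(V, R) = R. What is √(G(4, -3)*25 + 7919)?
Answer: 2*√1961 ≈ 88.566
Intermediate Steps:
√(G(4, -3)*25 + 7919) = √(-3*25 + 7919) = √(-75 + 7919) = √7844 = 2*√1961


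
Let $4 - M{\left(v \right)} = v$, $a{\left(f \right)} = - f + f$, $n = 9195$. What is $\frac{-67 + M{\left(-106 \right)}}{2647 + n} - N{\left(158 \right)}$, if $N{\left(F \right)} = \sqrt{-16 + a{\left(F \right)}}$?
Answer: $\frac{43}{11842} - 4 i \approx 0.0036311 - 4.0 i$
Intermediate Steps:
$a{\left(f \right)} = 0$
$M{\left(v \right)} = 4 - v$
$N{\left(F \right)} = 4 i$ ($N{\left(F \right)} = \sqrt{-16 + 0} = \sqrt{-16} = 4 i$)
$\frac{-67 + M{\left(-106 \right)}}{2647 + n} - N{\left(158 \right)} = \frac{-67 + \left(4 - -106\right)}{2647 + 9195} - 4 i = \frac{-67 + \left(4 + 106\right)}{11842} - 4 i = \left(-67 + 110\right) \frac{1}{11842} - 4 i = 43 \cdot \frac{1}{11842} - 4 i = \frac{43}{11842} - 4 i$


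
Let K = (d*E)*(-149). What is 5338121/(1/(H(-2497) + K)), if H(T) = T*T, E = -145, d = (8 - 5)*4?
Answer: 34667193728549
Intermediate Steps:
d = 12 (d = 3*4 = 12)
K = 259260 (K = (12*(-145))*(-149) = -1740*(-149) = 259260)
H(T) = T**2
5338121/(1/(H(-2497) + K)) = 5338121/(1/((-2497)**2 + 259260)) = 5338121/(1/(6235009 + 259260)) = 5338121/(1/6494269) = 5338121*6494269 = 34667193728549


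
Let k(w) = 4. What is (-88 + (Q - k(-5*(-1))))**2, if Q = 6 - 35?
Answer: 14641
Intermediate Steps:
Q = -29
(-88 + (Q - k(-5*(-1))))**2 = (-88 + (-29 - 1*4))**2 = (-88 + (-29 - 4))**2 = (-88 - 33)**2 = (-121)**2 = 14641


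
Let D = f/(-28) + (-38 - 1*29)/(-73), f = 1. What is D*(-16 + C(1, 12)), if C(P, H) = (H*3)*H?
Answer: 187512/511 ≈ 366.95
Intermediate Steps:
C(P, H) = 3*H² (C(P, H) = (3*H)*H = 3*H²)
D = 1803/2044 (D = 1/(-28) + (-38 - 1*29)/(-73) = 1*(-1/28) + (-38 - 29)*(-1/73) = -1/28 - 67*(-1/73) = -1/28 + 67/73 = 1803/2044 ≈ 0.88209)
D*(-16 + C(1, 12)) = 1803*(-16 + 3*12²)/2044 = 1803*(-16 + 3*144)/2044 = 1803*(-16 + 432)/2044 = (1803/2044)*416 = 187512/511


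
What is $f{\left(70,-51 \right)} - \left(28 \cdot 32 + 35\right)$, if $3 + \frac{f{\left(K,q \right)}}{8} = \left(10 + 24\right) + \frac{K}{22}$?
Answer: $- \frac{7233}{11} \approx -657.54$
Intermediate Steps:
$f{\left(K,q \right)} = 248 + \frac{4 K}{11}$ ($f{\left(K,q \right)} = -24 + 8 \left(\left(10 + 24\right) + \frac{K}{22}\right) = -24 + 8 \left(34 + K \frac{1}{22}\right) = -24 + 8 \left(34 + \frac{K}{22}\right) = -24 + \left(272 + \frac{4 K}{11}\right) = 248 + \frac{4 K}{11}$)
$f{\left(70,-51 \right)} - \left(28 \cdot 32 + 35\right) = \left(248 + \frac{4}{11} \cdot 70\right) - \left(28 \cdot 32 + 35\right) = \left(248 + \frac{280}{11}\right) - \left(896 + 35\right) = \frac{3008}{11} - 931 = - \frac{7233}{11}$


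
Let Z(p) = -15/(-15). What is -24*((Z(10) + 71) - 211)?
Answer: 3336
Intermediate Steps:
Z(p) = 1 (Z(p) = -15*(-1/15) = 1)
-24*((Z(10) + 71) - 211) = -24*((1 + 71) - 211) = -24*(72 - 211) = -24*(-139) = 3336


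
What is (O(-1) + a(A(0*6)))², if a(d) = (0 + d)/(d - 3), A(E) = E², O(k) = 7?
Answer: 49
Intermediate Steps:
a(d) = d/(-3 + d)
(O(-1) + a(A(0*6)))² = (7 + (0*6)²/(-3 + (0*6)²))² = (7 + 0²/(-3 + 0²))² = (7 + 0/(-3 + 0))² = (7 + 0/(-3))² = (7 + 0*(-⅓))² = (7 + 0)² = 7² = 49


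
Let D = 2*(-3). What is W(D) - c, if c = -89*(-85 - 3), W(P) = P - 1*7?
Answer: -7845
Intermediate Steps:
D = -6
W(P) = -7 + P (W(P) = P - 7 = -7 + P)
c = 7832 (c = -89*(-88) = 7832)
W(D) - c = (-7 - 6) - 1*7832 = -13 - 7832 = -7845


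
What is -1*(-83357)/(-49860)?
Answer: -83357/49860 ≈ -1.6718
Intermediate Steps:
-1*(-83357)/(-49860) = 83357*(-1/49860) = -83357/49860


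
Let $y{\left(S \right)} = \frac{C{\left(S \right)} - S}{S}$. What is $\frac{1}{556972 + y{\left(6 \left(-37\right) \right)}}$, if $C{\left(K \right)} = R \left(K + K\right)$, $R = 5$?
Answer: $\frac{1}{556981} \approx 1.7954 \cdot 10^{-6}$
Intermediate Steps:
$C{\left(K \right)} = 10 K$ ($C{\left(K \right)} = 5 \left(K + K\right) = 5 \cdot 2 K = 10 K$)
$y{\left(S \right)} = 9$ ($y{\left(S \right)} = \frac{10 S - S}{S} = \frac{9 S}{S} = 9$)
$\frac{1}{556972 + y{\left(6 \left(-37\right) \right)}} = \frac{1}{556972 + 9} = \frac{1}{556981}$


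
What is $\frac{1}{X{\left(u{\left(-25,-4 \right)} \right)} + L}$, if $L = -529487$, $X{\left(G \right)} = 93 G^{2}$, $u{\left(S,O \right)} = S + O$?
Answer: $- \frac{1}{451274} \approx -2.2159 \cdot 10^{-6}$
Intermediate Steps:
$u{\left(S,O \right)} = O + S$
$\frac{1}{X{\left(u{\left(-25,-4 \right)} \right)} + L} = \frac{1}{93 \left(-4 - 25\right)^{2} - 529487} = \frac{1}{93 \left(-29\right)^{2} - 529487} = \frac{1}{93 \cdot 841 - 529487} = \frac{1}{78213 - 529487} = \frac{1}{-451274} = - \frac{1}{451274}$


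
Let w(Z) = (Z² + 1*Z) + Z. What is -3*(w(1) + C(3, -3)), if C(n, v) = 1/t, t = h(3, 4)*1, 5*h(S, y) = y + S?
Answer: -78/7 ≈ -11.143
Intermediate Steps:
h(S, y) = S/5 + y/5 (h(S, y) = (y + S)/5 = (S + y)/5 = S/5 + y/5)
w(Z) = Z² + 2*Z (w(Z) = (Z² + Z) + Z = (Z + Z²) + Z = Z² + 2*Z)
t = 7/5 (t = ((⅕)*3 + (⅕)*4)*1 = (⅗ + ⅘)*1 = (7/5)*1 = 7/5 ≈ 1.4000)
C(n, v) = 5/7 (C(n, v) = 1/(7/5) = 5/7)
-3*(w(1) + C(3, -3)) = -3*(1*(2 + 1) + 5/7) = -3*(1*3 + 5/7) = -3*(3 + 5/7) = -3*26/7 = -78/7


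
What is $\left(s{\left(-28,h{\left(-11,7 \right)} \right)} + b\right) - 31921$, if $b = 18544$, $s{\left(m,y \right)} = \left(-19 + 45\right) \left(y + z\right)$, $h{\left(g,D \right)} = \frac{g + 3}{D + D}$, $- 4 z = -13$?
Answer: $- \frac{186303}{14} \approx -13307.0$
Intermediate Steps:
$z = \frac{13}{4}$ ($z = \left(- \frac{1}{4}\right) \left(-13\right) = \frac{13}{4} \approx 3.25$)
$h{\left(g,D \right)} = \frac{3 + g}{2 D}$
$s{\left(m,y \right)} = \frac{169}{2} + 26 y$ ($s{\left(m,y \right)} = \left(-19 + 45\right) \left(y + \frac{13}{4}\right) = 26 \left(\frac{13}{4} + y\right) = \frac{169}{2} + 26 y$)
$\left(s{\left(-28,h{\left(-11,7 \right)} \right)} + b\right) - 31921 = \left(\left(\frac{169}{2} + 26 \frac{3 - 11}{2 \cdot 7}\right) + 18544\right) - 31921 = \left(\left(\frac{169}{2} + 26 \cdot \frac{1}{2} \cdot \frac{1}{7} \left(-8\right)\right) + 18544\right) - 31921 = \left(\left(\frac{169}{2} + 26 \left(- \frac{4}{7}\right)\right) + 18544\right) - 31921 = \left(\left(\frac{169}{2} - \frac{104}{7}\right) + 18544\right) - 31921 = \left(\frac{975}{14} + 18544\right) - 31921 = \frac{260591}{14} - 31921 = - \frac{186303}{14}$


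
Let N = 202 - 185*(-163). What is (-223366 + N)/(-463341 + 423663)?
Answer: 193009/39678 ≈ 4.8644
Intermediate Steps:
N = 30357 (N = 202 + 30155 = 30357)
(-223366 + N)/(-463341 + 423663) = (-223366 + 30357)/(-463341 + 423663) = -193009/(-39678) = -193009*(-1/39678) = 193009/39678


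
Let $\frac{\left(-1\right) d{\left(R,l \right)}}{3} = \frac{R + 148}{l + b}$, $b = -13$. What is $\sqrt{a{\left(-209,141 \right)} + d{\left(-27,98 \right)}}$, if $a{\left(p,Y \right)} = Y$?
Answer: $\frac{\sqrt{987870}}{85} \approx 11.693$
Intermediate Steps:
$d{\left(R,l \right)} = - \frac{3 \left(148 + R\right)}{-13 + l}$ ($d{\left(R,l \right)} = - 3 \frac{R + 148}{l - 13} = - 3 \frac{148 + R}{-13 + l} = - \frac{3 \left(148 + R\right)}{-13 + l}$)
$\sqrt{a{\left(-209,141 \right)} + d{\left(-27,98 \right)}} = \sqrt{141 + \frac{3 \left(-148 - -27\right)}{-13 + 98}} = \sqrt{141 + \frac{3 \left(-148 + 27\right)}{85}} = \sqrt{141 + 3 \cdot \frac{1}{85} \left(-121\right)} = \sqrt{141 - \frac{363}{85}} = \sqrt{\frac{11622}{85}} = \frac{\sqrt{987870}}{85}$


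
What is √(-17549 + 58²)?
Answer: I*√14185 ≈ 119.1*I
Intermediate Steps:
√(-17549 + 58²) = √(-17549 + 3364) = √(-14185) = I*√14185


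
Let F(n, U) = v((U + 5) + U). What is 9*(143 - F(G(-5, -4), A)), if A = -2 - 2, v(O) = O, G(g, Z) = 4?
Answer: 1314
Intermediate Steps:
A = -4
F(n, U) = 5 + 2*U (F(n, U) = (U + 5) + U = (5 + U) + U = 5 + 2*U)
9*(143 - F(G(-5, -4), A)) = 9*(143 - (5 + 2*(-4))) = 9*(143 - (5 - 8)) = 9*(143 - 1*(-3)) = 9*(143 + 3) = 9*146 = 1314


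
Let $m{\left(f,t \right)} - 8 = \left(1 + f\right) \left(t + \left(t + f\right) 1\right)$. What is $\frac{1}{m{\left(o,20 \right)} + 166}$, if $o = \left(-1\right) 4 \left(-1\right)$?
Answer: $\frac{1}{394} \approx 0.0025381$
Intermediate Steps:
$o = 4$ ($o = \left(-4\right) \left(-1\right) = 4$)
$m{\left(f,t \right)} = 8 + \left(1 + f\right) \left(f + 2 t\right)$ ($m{\left(f,t \right)} = 8 + \left(1 + f\right) \left(t + \left(t + f\right) 1\right) = 8 + \left(1 + f\right) \left(t + \left(f + t\right) 1\right) = 8 + \left(1 + f\right) \left(t + \left(f + t\right)\right) = 8 + \left(1 + f\right) \left(f + 2 t\right)$)
$\frac{1}{m{\left(o,20 \right)} + 166} = \frac{1}{\left(8 + 4 + 4^{2} + 2 \cdot 20 + 2 \cdot 4 \cdot 20\right) + 166} = \frac{1}{\left(8 + 4 + 16 + 40 + 160\right) + 166} = \frac{1}{228 + 166} = \frac{1}{394}$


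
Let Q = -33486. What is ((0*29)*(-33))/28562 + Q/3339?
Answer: -11162/1113 ≈ -10.029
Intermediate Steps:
((0*29)*(-33))/28562 + Q/3339 = ((0*29)*(-33))/28562 - 33486/3339 = (0*(-33))*(1/28562) - 33486*1/3339 = 0*(1/28562) - 11162/1113 = 0 - 11162/1113 = -11162/1113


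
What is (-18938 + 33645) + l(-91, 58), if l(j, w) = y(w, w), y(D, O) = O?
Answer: 14765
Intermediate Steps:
l(j, w) = w
(-18938 + 33645) + l(-91, 58) = (-18938 + 33645) + 58 = 14707 + 58 = 14765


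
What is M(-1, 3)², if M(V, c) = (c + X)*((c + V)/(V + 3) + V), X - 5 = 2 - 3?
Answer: 0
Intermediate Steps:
X = 4 (X = 5 + (2 - 3) = 5 - 1 = 4)
M(V, c) = (4 + c)*(V + (V + c)/(3 + V)) (M(V, c) = (c + 4)*((c + V)/(V + 3) + V) = (4 + c)*((V + c)/(3 + V) + V) = (4 + c)*(V + (V + c)/(3 + V)))
M(-1, 3)² = ((3² + 4*3 + 4*(-1)² + 16*(-1) + 3*(-1)² + 4*(-1)*3)/(3 - 1))² = ((9 + 12 + 4*1 - 16 + 3*1 - 12)/2)² = ((9 + 12 + 4 - 16 + 3 - 12)/2)² = ((½)*0)² = 0² = 0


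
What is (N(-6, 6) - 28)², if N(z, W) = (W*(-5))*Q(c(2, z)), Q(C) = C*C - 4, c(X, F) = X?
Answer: 784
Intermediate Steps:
Q(C) = -4 + C² (Q(C) = C² - 4 = -4 + C²)
N(z, W) = 0 (N(z, W) = (W*(-5))*(-4 + 2²) = (-5*W)*(-4 + 4) = -5*W*0 = 0)
(N(-6, 6) - 28)² = (0 - 28)² = (-28)² = 784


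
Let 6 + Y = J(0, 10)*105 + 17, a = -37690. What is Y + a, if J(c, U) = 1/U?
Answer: -75337/2 ≈ -37669.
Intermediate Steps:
Y = 43/2 (Y = -6 + (105/10 + 17) = -6 + ((⅒)*105 + 17) = -6 + (21/2 + 17) = -6 + 55/2 = 43/2 ≈ 21.500)
Y + a = 43/2 - 37690 = -75337/2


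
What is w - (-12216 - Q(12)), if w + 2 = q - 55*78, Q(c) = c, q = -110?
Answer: 7826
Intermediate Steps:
w = -4402 (w = -2 + (-110 - 55*78) = -2 + (-110 - 4290) = -2 - 4400 = -4402)
w - (-12216 - Q(12)) = -4402 - (-12216 - 1*12) = -4402 - (-12216 - 12) = -4402 - 1*(-12228) = -4402 + 12228 = 7826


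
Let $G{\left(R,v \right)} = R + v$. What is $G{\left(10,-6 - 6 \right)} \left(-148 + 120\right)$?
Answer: $56$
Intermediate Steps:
$G{\left(10,-6 - 6 \right)} \left(-148 + 120\right) = \left(10 - 12\right) \left(-148 + 120\right) = \left(10 - 12\right) \left(-28\right) = \left(-2\right) \left(-28\right) = 56$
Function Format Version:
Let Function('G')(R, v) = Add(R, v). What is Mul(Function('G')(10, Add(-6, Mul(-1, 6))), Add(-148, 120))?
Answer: 56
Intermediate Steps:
Mul(Function('G')(10, Add(-6, Mul(-1, 6))), Add(-148, 120)) = Mul(Add(10, Add(-6, Mul(-1, 6))), Add(-148, 120)) = Mul(Add(10, Add(-6, -6)), -28) = Mul(Add(10, -12), -28) = Mul(-2, -28) = 56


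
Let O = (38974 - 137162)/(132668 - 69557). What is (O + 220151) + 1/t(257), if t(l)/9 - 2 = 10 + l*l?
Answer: 2753525186312896/12507527313 ≈ 2.2015e+5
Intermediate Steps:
t(l) = 108 + 9*l² (t(l) = 18 + 9*(10 + l*l) = 18 + 9*(10 + l²) = 18 + (90 + 9*l²) = 108 + 9*l²)
O = -98188/63111 ≈ -1.5558
(O + 220151) + 1/t(257) = (-98188/63111 + 220151) + 1/(108 + 9*257²) = 13893851573/63111 + 1/(108 + 9*66049) = 13893851573/63111 + 1/(108 + 594441) = 13893851573/63111 + 1/594549 = 2753525186312896/12507527313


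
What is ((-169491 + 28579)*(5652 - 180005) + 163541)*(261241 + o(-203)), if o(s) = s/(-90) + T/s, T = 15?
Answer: 39087919151239454711/6090 ≈ 6.4184e+15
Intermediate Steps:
o(s) = 15/s - s/90 (o(s) = s/(-90) + 15/s = s*(-1/90) + 15/s = -s/90 + 15/s = 15/s - s/90)
((-169491 + 28579)*(5652 - 180005) + 163541)*(261241 + o(-203)) = ((-169491 + 28579)*(5652 - 180005) + 163541)*(261241 + (15/(-203) - 1/90*(-203))) = (-140912*(-174353) + 163541)*(261241 + (15*(-1/203) + 203/90)) = (24568429936 + 163541)*(261241 + (-15/203 + 203/90)) = 24568593477*(261241 + 39859/18270) = 24568593477*(4772912929/18270) = 39087919151239454711/6090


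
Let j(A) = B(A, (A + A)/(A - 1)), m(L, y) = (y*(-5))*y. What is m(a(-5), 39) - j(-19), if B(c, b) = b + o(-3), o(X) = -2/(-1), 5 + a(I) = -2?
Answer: -76089/10 ≈ -7608.9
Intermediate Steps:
a(I) = -7 (a(I) = -5 - 2 = -7)
o(X) = 2 (o(X) = -2*(-1) = 2)
m(L, y) = -5*y**2 (m(L, y) = (-5*y)*y = -5*y**2)
B(c, b) = 2 + b (B(c, b) = b + 2 = 2 + b)
j(A) = 2 + 2*A/(-1 + A) (j(A) = 2 + (A + A)/(A - 1) = 2 + (2*A)/(-1 + A) = 2 + 2*A/(-1 + A))
m(a(-5), 39) - j(-19) = -5*39**2 - 2*(-1 + 2*(-19))/(-1 - 19) = -5*1521 - 2*(-1 - 38)/(-20) = -7605 - 2*(-1)*(-39)/20 = -7605 - 1*39/10 = -7605 - 39/10 = -76089/10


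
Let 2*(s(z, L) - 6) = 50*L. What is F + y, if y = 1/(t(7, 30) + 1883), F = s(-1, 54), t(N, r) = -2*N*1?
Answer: 2534365/1869 ≈ 1356.0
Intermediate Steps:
t(N, r) = -2*N
s(z, L) = 6 + 25*L (s(z, L) = 6 + (50*L)/2 = 6 + 25*L)
F = 1356 (F = 6 + 25*54 = 6 + 1350 = 1356)
y = 1/1869 (y = 1/(-2*7 + 1883) = 1/(-14 + 1883) = 1/1869 ≈ 0.00053505)
F + y = 1356 + 1/1869 = 2534365/1869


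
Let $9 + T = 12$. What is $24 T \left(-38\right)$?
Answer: $-2736$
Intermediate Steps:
$T = 3$ ($T = -9 + 12 = 3$)
$24 T \left(-38\right) = 24 \cdot 3 \left(-38\right) = 72 \left(-38\right) = -2736$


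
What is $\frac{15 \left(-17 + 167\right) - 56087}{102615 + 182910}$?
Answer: $- \frac{53837}{285525} \approx -0.18855$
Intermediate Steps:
$\frac{15 \left(-17 + 167\right) - 56087}{102615 + 182910} = \frac{15 \cdot 150 - 56087}{285525} = \left(2250 - 56087\right) \frac{1}{285525} = \left(-53837\right) \frac{1}{285525} = - \frac{53837}{285525}$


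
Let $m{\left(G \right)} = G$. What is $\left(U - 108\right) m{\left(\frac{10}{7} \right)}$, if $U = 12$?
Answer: $- \frac{960}{7} \approx -137.14$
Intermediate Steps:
$\left(U - 108\right) m{\left(\frac{10}{7} \right)} = \left(12 - 108\right) \frac{10}{7} = - 96 \cdot 10 \cdot \frac{1}{7} = \left(-96\right) \frac{10}{7} = - \frac{960}{7}$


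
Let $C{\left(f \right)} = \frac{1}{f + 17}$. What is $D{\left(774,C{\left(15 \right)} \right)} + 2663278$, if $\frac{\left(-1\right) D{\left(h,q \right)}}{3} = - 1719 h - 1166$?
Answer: $6658294$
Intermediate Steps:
$C{\left(f \right)} = \frac{1}{17 + f}$
$D{\left(h,q \right)} = 3498 + 5157 h$ ($D{\left(h,q \right)} = - 3 \left(- 1719 h - 1166\right) = - 3 \left(-1166 - 1719 h\right) = 3498 + 5157 h$)
$D{\left(774,C{\left(15 \right)} \right)} + 2663278 = \left(3498 + 5157 \cdot 774\right) + 2663278 = \left(3498 + 3991518\right) + 2663278 = 3995016 + 2663278 = 6658294$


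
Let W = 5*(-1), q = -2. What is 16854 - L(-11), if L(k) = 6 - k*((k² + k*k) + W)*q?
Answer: 22062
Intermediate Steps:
W = -5
L(k) = 6 + 2*k*(-5 + 2*k²) (L(k) = 6 - k*((k² + k*k) - 5)*(-2) = 6 - k*((k² + k²) - 5)*(-2) = 6 - k*(2*k² - 5)*(-2) = 6 - k*(-5 + 2*k²)*(-2) = 6 - (-2)*k*(-5 + 2*k²) = 6 + 2*k*(-5 + 2*k²))
16854 - L(-11) = 16854 - (6 - 10*(-11) + 4*(-11)³) = 16854 - (6 + 110 + 4*(-1331)) = 16854 - (6 + 110 - 5324) = 16854 - 1*(-5208) = 16854 + 5208 = 22062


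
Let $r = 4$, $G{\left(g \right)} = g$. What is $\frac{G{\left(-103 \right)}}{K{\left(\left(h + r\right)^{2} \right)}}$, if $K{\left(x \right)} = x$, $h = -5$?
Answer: $-103$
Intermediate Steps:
$\frac{G{\left(-103 \right)}}{K{\left(\left(h + r\right)^{2} \right)}} = - \frac{103}{\left(-5 + 4\right)^{2}} = - \frac{103}{\left(-1\right)^{2}} = - \frac{103}{1} = \left(-103\right) 1 = -103$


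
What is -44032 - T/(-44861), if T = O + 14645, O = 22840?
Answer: -1975282067/44861 ≈ -44031.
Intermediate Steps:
T = 37485 (T = 22840 + 14645 = 37485)
-44032 - T/(-44861) = -44032 - 37485/(-44861) = -44032 - 37485*(-1)/44861 = -44032 - 1*(-37485/44861) = -44032 + 37485/44861 = -1975282067/44861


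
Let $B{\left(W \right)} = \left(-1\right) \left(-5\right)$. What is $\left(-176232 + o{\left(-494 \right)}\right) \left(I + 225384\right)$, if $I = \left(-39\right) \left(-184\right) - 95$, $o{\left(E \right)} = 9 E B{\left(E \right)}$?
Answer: $-46135468830$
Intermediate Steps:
$B{\left(W \right)} = 5$
$o{\left(E \right)} = 45 E$ ($o{\left(E \right)} = 9 E 5 = 45 E$)
$I = 7081$ ($I = 7176 - 95 = 7081$)
$\left(-176232 + o{\left(-494 \right)}\right) \left(I + 225384\right) = \left(-176232 + 45 \left(-494\right)\right) \left(7081 + 225384\right) = \left(-176232 - 22230\right) 232465 = \left(-198462\right) 232465 = -46135468830$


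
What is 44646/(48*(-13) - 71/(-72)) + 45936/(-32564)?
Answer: -26684479980/365180837 ≈ -73.072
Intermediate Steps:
44646/(48*(-13) - 71/(-72)) + 45936/(-32564) = 44646/(-624 - 71*(-1/72)) + 45936*(-1/32564) = 44646/(-624 + 71/72) - 11484/8141 = 44646/(-44857/72) - 11484/8141 = 44646*(-72/44857) - 11484/8141 = -3214512/44857 - 11484/8141 = -26684479980/365180837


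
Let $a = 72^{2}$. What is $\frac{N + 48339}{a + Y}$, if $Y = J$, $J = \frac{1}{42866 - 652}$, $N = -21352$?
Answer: $\frac{1139229218}{218837377} \approx 5.2058$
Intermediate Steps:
$J = \frac{1}{42214} \approx 2.3689 \cdot 10^{-5}$
$Y = \frac{1}{42214} \approx 2.3689 \cdot 10^{-5}$
$a = 5184$
$\frac{N + 48339}{a + Y} = \frac{-21352 + 48339}{5184 + \frac{1}{42214}} = \frac{26987}{\frac{218837377}{42214}} = 26987 \cdot \frac{42214}{218837377} = \frac{1139229218}{218837377}$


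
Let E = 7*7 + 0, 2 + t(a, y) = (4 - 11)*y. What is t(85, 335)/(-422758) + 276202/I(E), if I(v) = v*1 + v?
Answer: 8340488223/2959306 ≈ 2818.4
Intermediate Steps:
t(a, y) = -2 - 7*y (t(a, y) = -2 + (4 - 11)*y = -2 - 7*y)
E = 49 (E = 49 + 0 = 49)
I(v) = 2*v (I(v) = v + v = 2*v)
t(85, 335)/(-422758) + 276202/I(E) = (-2 - 7*335)/(-422758) + 276202/((2*49)) = (-2 - 2345)*(-1/422758) + 276202/98 = -2347*(-1/422758) + 276202*(1/98) = 2347/422758 + 138101/49 = 8340488223/2959306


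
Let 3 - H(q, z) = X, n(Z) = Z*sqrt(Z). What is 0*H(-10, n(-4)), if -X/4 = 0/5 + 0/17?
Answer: 0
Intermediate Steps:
n(Z) = Z**(3/2)
X = 0 (X = -4*(0/5 + 0/17) = -4*(0*(1/5) + 0*(1/17)) = -4*(0 + 0) = -4*0 = 0)
H(q, z) = 3 (H(q, z) = 3 - 1*0 = 3 + 0 = 3)
0*H(-10, n(-4)) = 0*3 = 0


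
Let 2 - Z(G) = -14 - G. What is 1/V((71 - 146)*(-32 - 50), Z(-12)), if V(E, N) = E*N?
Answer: 1/24600 ≈ 4.0650e-5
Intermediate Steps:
Z(G) = 16 + G (Z(G) = 2 - (-14 - G) = 2 + (14 + G) = 16 + G)
1/V((71 - 146)*(-32 - 50), Z(-12)) = 1/(((71 - 146)*(-32 - 50))*(16 - 12)) = 1/(-75*(-82)*4) = 1/(6150*4) = 1/24600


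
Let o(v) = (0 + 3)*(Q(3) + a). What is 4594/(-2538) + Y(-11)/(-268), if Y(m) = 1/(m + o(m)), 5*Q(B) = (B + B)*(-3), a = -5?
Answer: -113263319/62576928 ≈ -1.8100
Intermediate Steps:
Q(B) = -6*B/5 (Q(B) = ((B + B)*(-3))/5 = ((2*B)*(-3))/5 = (-6*B)/5 = -6*B/5)
o(v) = -129/5 (o(v) = (0 + 3)*(-6/5*3 - 5) = 3*(-18/5 - 5) = 3*(-43/5) = -129/5)
Y(m) = 1/(-129/5 + m) (Y(m) = 1/(m - 129/5) = 1/(-129/5 + m))
4594/(-2538) + Y(-11)/(-268) = 4594/(-2538) + (5/(-129 + 5*(-11)))/(-268) = 4594*(-1/2538) + (5/(-129 - 55))*(-1/268) = -2297/1269 + (5/(-184))*(-1/268) = -2297/1269 + (5*(-1/184))*(-1/268) = -2297/1269 - 5/184*(-1/268) = -2297/1269 + 5/49312 = -113263319/62576928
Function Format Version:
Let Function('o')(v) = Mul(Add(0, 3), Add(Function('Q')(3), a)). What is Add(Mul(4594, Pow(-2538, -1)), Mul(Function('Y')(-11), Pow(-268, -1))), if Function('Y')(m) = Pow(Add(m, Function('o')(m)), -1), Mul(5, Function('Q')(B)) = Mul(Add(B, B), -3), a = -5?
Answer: Rational(-113263319, 62576928) ≈ -1.8100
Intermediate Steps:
Function('Q')(B) = Mul(Rational(-6, 5), B) (Function('Q')(B) = Mul(Rational(1, 5), Mul(Add(B, B), -3)) = Mul(Rational(1, 5), Mul(Mul(2, B), -3)) = Mul(Rational(1, 5), Mul(-6, B)) = Mul(Rational(-6, 5), B))
Function('o')(v) = Rational(-129, 5) (Function('o')(v) = Mul(Add(0, 3), Add(Mul(Rational(-6, 5), 3), -5)) = Mul(3, Add(Rational(-18, 5), -5)) = Mul(3, Rational(-43, 5)) = Rational(-129, 5))
Function('Y')(m) = Pow(Add(Rational(-129, 5), m), -1) (Function('Y')(m) = Pow(Add(m, Rational(-129, 5)), -1) = Pow(Add(Rational(-129, 5), m), -1))
Add(Mul(4594, Pow(-2538, -1)), Mul(Function('Y')(-11), Pow(-268, -1))) = Add(Mul(4594, Pow(-2538, -1)), Mul(Mul(5, Pow(Add(-129, Mul(5, -11)), -1)), Pow(-268, -1))) = Add(Mul(4594, Rational(-1, 2538)), Mul(Mul(5, Pow(Add(-129, -55), -1)), Rational(-1, 268))) = Add(Rational(-2297, 1269), Mul(Mul(5, Pow(-184, -1)), Rational(-1, 268))) = Add(Rational(-2297, 1269), Mul(Mul(5, Rational(-1, 184)), Rational(-1, 268))) = Add(Rational(-2297, 1269), Mul(Rational(-5, 184), Rational(-1, 268))) = Add(Rational(-2297, 1269), Rational(5, 49312)) = Rational(-113263319, 62576928)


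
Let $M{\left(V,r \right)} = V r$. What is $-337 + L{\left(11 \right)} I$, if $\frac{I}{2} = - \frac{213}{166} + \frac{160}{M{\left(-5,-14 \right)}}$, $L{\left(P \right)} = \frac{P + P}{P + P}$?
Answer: $- \frac{194632}{581} \approx -334.99$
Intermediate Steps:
$L{\left(P \right)} = 1$ ($L{\left(P \right)} = \frac{2 P}{2 P} = 2 P \frac{1}{2 P} = 1$)
$I = \frac{1165}{581}$ ($I = 2 \left(- \frac{213}{166} + \frac{160}{\left(-5\right) \left(-14\right)}\right) = 2 \left(\left(-213\right) \frac{1}{166} + \frac{160}{70}\right) = 2 \left(- \frac{213}{166} + 160 \cdot \frac{1}{70}\right) = 2 \left(- \frac{213}{166} + \frac{16}{7}\right) = 2 \cdot \frac{1165}{1162} = \frac{1165}{581} \approx 2.0052$)
$-337 + L{\left(11 \right)} I = -337 + 1 \cdot \frac{1165}{581} = -337 + \frac{1165}{581} = - \frac{194632}{581}$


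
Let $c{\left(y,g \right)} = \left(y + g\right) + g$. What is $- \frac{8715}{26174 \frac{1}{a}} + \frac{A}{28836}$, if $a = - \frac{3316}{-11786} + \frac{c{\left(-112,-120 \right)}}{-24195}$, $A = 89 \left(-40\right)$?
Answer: $- \frac{26948389651}{121399762581} \approx -0.22198$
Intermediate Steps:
$c{\left(y,g \right)} = y + 2 g$ ($c{\left(y,g \right)} = \left(g + y\right) + g = y + 2 g$)
$A = -3560$
$a = \frac{42189646}{142581135}$ ($a = - \frac{3316}{-11786} + \frac{-112 + 2 \left(-120\right)}{-24195} = \left(-3316\right) \left(- \frac{1}{11786}\right) + \left(-112 - 240\right) \left(- \frac{1}{24195}\right) = \frac{1658}{5893} - - \frac{352}{24195} = \frac{1658}{5893} + \frac{352}{24195} = \frac{42189646}{142581135} \approx 0.2959$)
$- \frac{8715}{26174 \frac{1}{a}} + \frac{A}{28836} = - \frac{8715}{26174 \frac{1}{\frac{42189646}{142581135}}} - \frac{3560}{28836} = - \frac{8715}{26174 \cdot \frac{142581135}{42189646}} - \frac{10}{81} = - \frac{8715}{\frac{1865959313745}{21094823}} - \frac{10}{81} = \left(-8715\right) \frac{21094823}{1865959313745} - \frac{10}{81} = - \frac{147663761}{1498762501} - \frac{10}{81} = - \frac{26948389651}{121399762581}$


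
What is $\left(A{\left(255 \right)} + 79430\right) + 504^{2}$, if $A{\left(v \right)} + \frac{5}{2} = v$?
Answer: $\frac{667397}{2} \approx 3.337 \cdot 10^{5}$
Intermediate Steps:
$A{\left(v \right)} = - \frac{5}{2} + v$
$\left(A{\left(255 \right)} + 79430\right) + 504^{2} = \left(\left(- \frac{5}{2} + 255\right) + 79430\right) + 504^{2} = \left(\frac{505}{2} + 79430\right) + 254016 = \frac{159365}{2} + 254016 = \frac{667397}{2}$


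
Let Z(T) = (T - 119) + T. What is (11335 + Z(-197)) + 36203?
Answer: 47025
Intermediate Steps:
Z(T) = -119 + 2*T (Z(T) = (-119 + T) + T = -119 + 2*T)
(11335 + Z(-197)) + 36203 = (11335 + (-119 + 2*(-197))) + 36203 = (11335 + (-119 - 394)) + 36203 = (11335 - 513) + 36203 = 10822 + 36203 = 47025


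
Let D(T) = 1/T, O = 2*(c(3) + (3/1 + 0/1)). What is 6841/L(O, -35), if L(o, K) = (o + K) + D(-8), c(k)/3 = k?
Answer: -54728/89 ≈ -614.92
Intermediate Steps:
c(k) = 3*k
O = 24 (O = 2*(3*3 + (3/1 + 0/1)) = 2*(9 + (3*1 + 0*1)) = 2*(9 + (3 + 0)) = 2*(9 + 3) = 2*12 = 24)
D(T) = 1/T
L(o, K) = -1/8 + K + o (L(o, K) = (o + K) + 1/(-8) = (K + o) - 1/8 = -1/8 + K + o)
6841/L(O, -35) = 6841/(-1/8 - 35 + 24) = 6841/(-89/8) = 6841*(-8/89) = -54728/89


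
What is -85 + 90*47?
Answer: 4145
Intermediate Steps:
-85 + 90*47 = -85 + 4230 = 4145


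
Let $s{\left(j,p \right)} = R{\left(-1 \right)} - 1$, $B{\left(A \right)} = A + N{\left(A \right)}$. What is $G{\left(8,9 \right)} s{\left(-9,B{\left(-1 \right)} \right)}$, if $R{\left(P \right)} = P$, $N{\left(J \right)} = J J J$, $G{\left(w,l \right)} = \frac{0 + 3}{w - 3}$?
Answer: $- \frac{6}{5} \approx -1.2$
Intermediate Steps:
$G{\left(w,l \right)} = \frac{3}{-3 + w}$
$N{\left(J \right)} = J^{3}$ ($N{\left(J \right)} = J^{2} J = J^{3}$)
$B{\left(A \right)} = A + A^{3}$
$s{\left(j,p \right)} = -2$ ($s{\left(j,p \right)} = -1 - 1 = -2$)
$G{\left(8,9 \right)} s{\left(-9,B{\left(-1 \right)} \right)} = \frac{3}{-3 + 8} \left(-2\right) = \frac{3}{5} \left(-2\right) = - \frac{6}{5}$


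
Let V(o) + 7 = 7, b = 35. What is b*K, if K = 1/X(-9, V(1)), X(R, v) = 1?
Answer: 35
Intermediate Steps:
V(o) = 0 (V(o) = -7 + 7 = 0)
K = 1 (K = 1/1 = 1)
b*K = 35*1 = 35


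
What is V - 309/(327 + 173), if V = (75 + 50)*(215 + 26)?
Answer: 15062191/500 ≈ 30124.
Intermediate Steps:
V = 30125 (V = 125*241 = 30125)
V - 309/(327 + 173) = 30125 - 309/(327 + 173) = 30125 - 309/500 = 15062191/500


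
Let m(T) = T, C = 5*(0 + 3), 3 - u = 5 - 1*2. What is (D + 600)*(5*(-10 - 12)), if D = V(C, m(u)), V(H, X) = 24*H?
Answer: -105600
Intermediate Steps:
u = 0 (u = 3 - (5 - 1*2) = 3 - (5 - 2) = 3 - 1*3 = 3 - 3 = 0)
C = 15 (C = 5*3 = 15)
D = 360 (D = 24*15 = 360)
(D + 600)*(5*(-10 - 12)) = (360 + 600)*(5*(-10 - 12)) = 960*(5*(-22)) = 960*(-110) = -105600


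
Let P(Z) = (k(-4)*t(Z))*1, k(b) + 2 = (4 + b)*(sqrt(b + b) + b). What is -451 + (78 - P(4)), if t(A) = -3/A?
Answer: -749/2 ≈ -374.50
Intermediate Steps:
k(b) = -2 + (4 + b)*(b + sqrt(2)*sqrt(b)) (k(b) = -2 + (4 + b)*(sqrt(b + b) + b) = -2 + (4 + b)*(sqrt(2*b) + b) = -2 + (4 + b)*(sqrt(2)*sqrt(b) + b) = -2 + (4 + b)*(b + sqrt(2)*sqrt(b)))
P(Z) = 6/Z (P(Z) = ((-2 + (-4)**2 + 4*(-4) + sqrt(2)*(-4)**(3/2) + 4*sqrt(2)*sqrt(-4))*(-3/Z))*1 = ((-2 + 16 - 16 + sqrt(2)*(-8*I) + 4*sqrt(2)*(2*I))*(-3/Z))*1 = ((-2 + 16 - 16 - 8*I*sqrt(2) + 8*I*sqrt(2))*(-3/Z))*1 = -(-6)/Z*1 = (6/Z)*1 = 6/Z)
-451 + (78 - P(4)) = -451 + (78 - 6/4) = -451 + (78 - 1*3/2) = -451 + (78 - 3/2) = -451 + 153/2 = -749/2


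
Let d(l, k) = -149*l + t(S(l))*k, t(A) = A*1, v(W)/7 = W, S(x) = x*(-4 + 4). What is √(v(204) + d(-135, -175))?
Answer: √21543 ≈ 146.78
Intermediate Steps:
S(x) = 0 (S(x) = x*0 = 0)
v(W) = 7*W
t(A) = A
d(l, k) = -149*l (d(l, k) = -149*l + 0*k = -149*l + 0 = -149*l)
√(v(204) + d(-135, -175)) = √(7*204 - 149*(-135)) = √(1428 + 20115) = √21543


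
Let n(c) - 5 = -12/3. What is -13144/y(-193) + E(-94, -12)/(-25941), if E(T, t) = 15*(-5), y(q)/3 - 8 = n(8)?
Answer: -113655493/233469 ≈ -486.81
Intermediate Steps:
n(c) = 1 (n(c) = 5 - 12/3 = 5 - 12*⅓ = 5 - 4 = 1)
y(q) = 27 (y(q) = 24 + 3*1 = 24 + 3 = 27)
E(T, t) = -75
-13144/y(-193) + E(-94, -12)/(-25941) = -13144/27 - 75/(-25941) = -13144*1/27 - 75*(-1/25941) = -13144/27 + 25/8647 = -113655493/233469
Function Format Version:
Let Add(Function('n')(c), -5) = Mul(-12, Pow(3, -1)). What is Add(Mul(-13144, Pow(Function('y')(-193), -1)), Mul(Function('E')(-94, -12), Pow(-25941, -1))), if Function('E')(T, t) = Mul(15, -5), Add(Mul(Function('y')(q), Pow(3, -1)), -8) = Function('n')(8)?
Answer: Rational(-113655493, 233469) ≈ -486.81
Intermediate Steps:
Function('n')(c) = 1 (Function('n')(c) = Add(5, Mul(-12, Pow(3, -1))) = Add(5, Mul(-12, Rational(1, 3))) = Add(5, -4) = 1)
Function('y')(q) = 27 (Function('y')(q) = Add(24, Mul(3, 1)) = Add(24, 3) = 27)
Function('E')(T, t) = -75
Add(Mul(-13144, Pow(Function('y')(-193), -1)), Mul(Function('E')(-94, -12), Pow(-25941, -1))) = Add(Mul(-13144, Pow(27, -1)), Mul(-75, Pow(-25941, -1))) = Add(Mul(-13144, Rational(1, 27)), Mul(-75, Rational(-1, 25941))) = Add(Rational(-13144, 27), Rational(25, 8647)) = Rational(-113655493, 233469)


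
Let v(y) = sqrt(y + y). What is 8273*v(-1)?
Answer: 8273*I*sqrt(2) ≈ 11700.0*I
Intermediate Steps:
v(y) = sqrt(2)*sqrt(y) (v(y) = sqrt(2*y) = sqrt(2)*sqrt(y))
8273*v(-1) = 8273*(sqrt(2)*sqrt(-1)) = 8273*(sqrt(2)*I) = 8273*(I*sqrt(2)) = 8273*I*sqrt(2)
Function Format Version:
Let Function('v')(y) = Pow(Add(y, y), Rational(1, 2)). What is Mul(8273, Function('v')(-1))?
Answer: Mul(8273, I, Pow(2, Rational(1, 2))) ≈ Mul(11700., I)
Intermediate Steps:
Function('v')(y) = Mul(Pow(2, Rational(1, 2)), Pow(y, Rational(1, 2))) (Function('v')(y) = Pow(Mul(2, y), Rational(1, 2)) = Mul(Pow(2, Rational(1, 2)), Pow(y, Rational(1, 2))))
Mul(8273, Function('v')(-1)) = Mul(8273, Mul(Pow(2, Rational(1, 2)), Pow(-1, Rational(1, 2)))) = Mul(8273, Mul(Pow(2, Rational(1, 2)), I)) = Mul(8273, Mul(I, Pow(2, Rational(1, 2)))) = Mul(8273, I, Pow(2, Rational(1, 2)))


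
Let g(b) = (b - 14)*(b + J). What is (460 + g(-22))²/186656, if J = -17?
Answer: 108578/5833 ≈ 18.614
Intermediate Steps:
g(b) = (-17 + b)*(-14 + b) (g(b) = (b - 14)*(b - 17) = (-14 + b)*(-17 + b) = (-17 + b)*(-14 + b))
(460 + g(-22))²/186656 = (460 + (238 + (-22)² - 31*(-22)))²/186656 = (460 + (238 + 484 + 682))²*(1/186656) = (460 + 1404)²*(1/186656) = 1864²*(1/186656) = 3474496*(1/186656) = 108578/5833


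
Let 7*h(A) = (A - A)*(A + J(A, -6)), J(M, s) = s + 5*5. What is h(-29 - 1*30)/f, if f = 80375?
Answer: 0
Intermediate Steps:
J(M, s) = 25 + s (J(M, s) = s + 25 = 25 + s)
h(A) = 0 (h(A) = ((A - A)*(A + (25 - 6)))/7 = (0*(A + 19))/7 = (0*(19 + A))/7 = (1/7)*0 = 0)
h(-29 - 1*30)/f = 0/80375 = 0*(1/80375) = 0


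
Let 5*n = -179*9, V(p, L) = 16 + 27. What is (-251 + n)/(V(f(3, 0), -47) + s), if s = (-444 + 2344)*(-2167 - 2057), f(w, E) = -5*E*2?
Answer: 2866/40127785 ≈ 7.1422e-5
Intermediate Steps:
f(w, E) = -10*E
V(p, L) = 43
n = -1611/5 (n = (-179*9)/5 = (⅕)*(-1611) = -1611/5 ≈ -322.20)
s = -8025600 (s = 1900*(-4224) = -8025600)
(-251 + n)/(V(f(3, 0), -47) + s) = (-251 - 1611/5)/(43 - 8025600) = -2866/5/(-8025557) = -2866/5*(-1/8025557) = 2866/40127785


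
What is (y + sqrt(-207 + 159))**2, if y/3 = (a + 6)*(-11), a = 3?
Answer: 88161 - 2376*I*sqrt(3) ≈ 88161.0 - 4115.4*I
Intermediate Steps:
y = -297 (y = 3*((3 + 6)*(-11)) = 3*(9*(-11)) = 3*(-99) = -297)
(y + sqrt(-207 + 159))**2 = (-297 + sqrt(-207 + 159))**2 = (-297 + sqrt(-48))**2 = (-297 + 4*I*sqrt(3))**2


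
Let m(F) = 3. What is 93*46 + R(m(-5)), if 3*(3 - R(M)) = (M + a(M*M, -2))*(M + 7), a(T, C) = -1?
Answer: 12823/3 ≈ 4274.3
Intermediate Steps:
R(M) = 3 - (-1 + M)*(7 + M)/3 (R(M) = 3 - (M - 1)*(M + 7)/3 = 3 - (-1 + M)*(7 + M)/3)
93*46 + R(m(-5)) = 93*46 + (16/3 - 2*3 - ⅓*3²) = 4278 + (16/3 - 6 - ⅓*9) = 4278 + (16/3 - 6 - 3) = 4278 - 11/3 = 12823/3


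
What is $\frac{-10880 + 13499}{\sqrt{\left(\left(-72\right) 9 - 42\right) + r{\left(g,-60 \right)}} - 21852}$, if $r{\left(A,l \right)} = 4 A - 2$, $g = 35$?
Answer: $- \frac{4769199}{39792538} - \frac{873 i \sqrt{138}}{79585076} \approx -0.11985 - 0.00012886 i$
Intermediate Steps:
$r{\left(A,l \right)} = -2 + 4 A$
$\frac{-10880 + 13499}{\sqrt{\left(\left(-72\right) 9 - 42\right) + r{\left(g,-60 \right)}} - 21852} = \frac{-10880 + 13499}{\sqrt{\left(\left(-72\right) 9 - 42\right) + \left(-2 + 4 \cdot 35\right)} - 21852} = \frac{2619}{\sqrt{\left(-648 - 42\right) + \left(-2 + 140\right)} - 21852} = \frac{2619}{\sqrt{-690 + 138} - 21852} = \frac{2619}{\sqrt{-552} - 21852} = \frac{2619}{2 i \sqrt{138} - 21852} = \frac{2619}{-21852 + 2 i \sqrt{138}}$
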